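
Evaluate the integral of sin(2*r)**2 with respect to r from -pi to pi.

Use the identity sin^2(2*r) = (1 - cos(4*r))/2.
An antiderivative is F(r) = r/2 - sin(4*r)/8.
Then F(pi) - F(-pi) = (pi/2) - (-pi/2) = pi.

pi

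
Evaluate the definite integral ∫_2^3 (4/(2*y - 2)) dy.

An antiderivative is F(y) = 2*log(2*y - 2).
Then F(3) - F(2) = (log(16)) - (log(4)) = log(4).

log(4)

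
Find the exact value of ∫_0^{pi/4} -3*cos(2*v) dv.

-3/2

An antiderivative is F(v) = -3*sin(2*v)/2.
Then F(pi/4) - F(0) = (-3/2) - (0) = -3/2.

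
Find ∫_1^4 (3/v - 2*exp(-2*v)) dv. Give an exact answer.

-exp(-2) + exp(-8) + 6*log(2)

An antiderivative is F(v) = 3*log(v) + exp(-2*v).
Then F(4) - F(1) = (exp(-8) + 6*log(2)) - (exp(-2)) = -exp(-2) + exp(-8) + 6*log(2).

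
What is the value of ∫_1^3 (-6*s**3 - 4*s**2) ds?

-464/3

By the power rule, an antiderivative is F(s) = -3*s**4/2 - 4*s**3/3.
Then F(3) - F(1) = (-315/2) - (-17/6) = -464/3.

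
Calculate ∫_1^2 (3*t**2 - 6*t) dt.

By the power rule, an antiderivative is F(t) = t**3 - 3*t**2.
Then F(2) - F(1) = (-4) - (-2) = -2.

-2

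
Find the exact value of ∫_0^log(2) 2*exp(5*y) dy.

Let u = exp(y), so du = exp(y) dy. When y = 0, u = 1; when y = log(2), u = 2.
The integral becomes 2·∫ u**4 du from 1 to 2, with antiderivative 2*u**5/5.
Back in y: F(y) = 2*exp(5*y)/5.
Then F(log(2)) - F(0) = (64/5) - (2/5) = 62/5.

62/5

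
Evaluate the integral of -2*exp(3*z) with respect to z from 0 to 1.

An antiderivative is F(z) = -2*exp(3*z)/3.
Then F(1) - F(0) = (-2*exp(3)/3) - (-2/3) = 2/3 - 2*exp(3)/3.

2/3 - 2*exp(3)/3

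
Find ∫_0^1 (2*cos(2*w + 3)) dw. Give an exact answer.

Let u = 2*w + 3, so du = 2 dw. When w = 0, u = 3; when w = 1, u = 5.
The integral becomes ∫ cos(u) du from 3 to 5, with antiderivative sin(u).
Back in w: F(w) = sin(2*w + 3).
Then F(1) - F(0) = (sin(5)) - (sin(3)) = sin(5) - sin(3).

sin(5) - sin(3)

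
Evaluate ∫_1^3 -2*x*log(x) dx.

Integrate by parts once (u = ln x, dv = -2*x dx).
An antiderivative is F(x) = -x**2*(2*log(x) - 1)/2.
Then F(3) - F(1) = (9/2 - 9*log(3)) - (1/2) = 4 - 9*log(3).

4 - 9*log(3)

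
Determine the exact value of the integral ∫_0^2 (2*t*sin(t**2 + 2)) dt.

-cos(6) + cos(2)

Let u = t**2 + 2, so du = 2*t dt. When t = 0, u = 2; when t = 2, u = 6.
The integral becomes ∫ sin(u) du from 2 to 6, with antiderivative -cos(u).
Back in t: F(t) = -cos(t**2 + 2).
Then F(2) - F(0) = (-cos(6)) - (-cos(2)) = -cos(6) + cos(2).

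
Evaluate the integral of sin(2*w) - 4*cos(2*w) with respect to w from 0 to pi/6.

1/4 - sqrt(3)

An antiderivative is F(w) = -2*sin(2*w) - cos(2*w)/2.
Then F(pi/6) - F(0) = (-sqrt(3) - 1/4) - (-1/2) = 1/4 - sqrt(3).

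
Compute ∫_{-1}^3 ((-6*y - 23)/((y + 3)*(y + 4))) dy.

Factor the denominator: y**2 + 7*y + 12 = (y + 4)(y + 3).
Partial fractions: (-6*y - 23)/((y + 3)*(y + 4)) = -1/(y + 4) - 5/(y + 3).
An antiderivative is F(y) = -5*log(y + 3) - log(y + 4).
Then F(3) - F(-1) = (-5*log(3) - 5*log(2) - log(7)) - (-log(96)) = -4*log(3) - log(7).

-4*log(3) - log(7)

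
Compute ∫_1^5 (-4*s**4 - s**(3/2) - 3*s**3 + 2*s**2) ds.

-43262/15 - 10*sqrt(5)

By the power rule, an antiderivative is F(s) = -2*s**(5/2)/5 - 4*s**5/5 - 3*s**4/4 + 2*s**3/3.
Then F(5) - F(1) = (-34625/12 - 10*sqrt(5)) - (-77/60) = -43262/15 - 10*sqrt(5).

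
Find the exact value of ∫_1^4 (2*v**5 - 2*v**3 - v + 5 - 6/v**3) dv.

By the power rule, an antiderivative is F(v) = v**6/3 - v**4/2 - v**2/2 + 5*v + 3/v**2.
Then F(4) - F(1) = (59977/48) - (22/3) = 19875/16.

19875/16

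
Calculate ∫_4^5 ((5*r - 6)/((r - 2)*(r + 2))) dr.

-5*log(2) - 3*log(3) + 4*log(7)

Factor the denominator: r**2 - 4 = (r + 2)(r - 2).
Partial fractions: (5*r - 6)/((r - 2)*(r + 2)) = 4/(r + 2) + 1/(r - 2).
An antiderivative is F(r) = log(r - 2) + 4*log(r + 2).
Then F(5) - F(4) = (log(3) + 4*log(7)) - (5*log(2) + 4*log(3)) = -5*log(2) - 3*log(3) + 4*log(7).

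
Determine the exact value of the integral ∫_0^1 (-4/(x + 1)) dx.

An antiderivative is F(x) = -4*log(x + 1).
Then F(1) - F(0) = (-log(16)) - (0) = -log(16).

-log(16)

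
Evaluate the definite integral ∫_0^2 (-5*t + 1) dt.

By the power rule, an antiderivative is F(t) = -5*t**2/2 + t.
Then F(2) - F(0) = (-8) - (0) = -8.

-8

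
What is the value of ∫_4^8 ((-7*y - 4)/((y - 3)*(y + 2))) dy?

Factor the denominator: y**2 - y - 6 = (y + 2)(y - 3).
Partial fractions: (-7*y - 4)/((y - 3)*(y + 2)) = -2/(y + 2) - 5/(y - 3).
An antiderivative is F(y) = -5*log(y - 3) - 2*log(y + 2).
Then F(8) - F(4) = (-7*log(5) - 2*log(2)) - (-log(36)) = -7*log(5) + 2*log(3).

-7*log(5) + 2*log(3)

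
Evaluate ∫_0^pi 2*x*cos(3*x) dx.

-4/9

Integrate by parts once (u = x, dv = 2*cos(3*x) dx).
An antiderivative is F(x) = 2*x*sin(3*x)/3 + 2*cos(3*x)/9.
Then F(pi) - F(0) = (-2/9) - (2/9) = -4/9.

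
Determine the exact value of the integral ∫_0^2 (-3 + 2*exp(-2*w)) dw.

An antiderivative is F(w) = -3*w - exp(-2*w).
Then F(2) - F(0) = (-6 - exp(-4)) - (-1) = -5 - exp(-4).

-5 - exp(-4)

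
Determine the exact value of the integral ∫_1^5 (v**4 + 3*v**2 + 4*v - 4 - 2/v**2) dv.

3896/5

By the power rule, an antiderivative is F(v) = v**5/5 + v**3 + 2*v**2 - 4*v + 2/v.
Then F(5) - F(1) = (3902/5) - (6/5) = 3896/5.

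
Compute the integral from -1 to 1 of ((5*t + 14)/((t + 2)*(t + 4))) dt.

Factor the denominator: t**2 + 6*t + 8 = (t + 4)(t + 2).
Partial fractions: (5*t + 14)/((t + 2)*(t + 4)) = 3/(t + 4) + 2/(t + 2).
An antiderivative is F(t) = 2*log(t + 2) + 3*log(t + 4).
Then F(1) - F(-1) = (2*log(3) + 3*log(5)) - (log(27)) = -log(3) + 3*log(5).

-log(3) + 3*log(5)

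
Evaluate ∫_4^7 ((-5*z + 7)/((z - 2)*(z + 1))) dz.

-11*log(2) + 3*log(5)

Factor the denominator: z**2 - z - 2 = (z + 1)(z - 2).
Partial fractions: (-5*z + 7)/((z - 2)*(z + 1)) = -4/(z + 1) - 1/(z - 2).
An antiderivative is F(z) = -log(z - 2) - 4*log(z + 1).
Then F(7) - F(4) = (-12*log(2) - log(5)) - (-4*log(5) - log(2)) = -11*log(2) + 3*log(5).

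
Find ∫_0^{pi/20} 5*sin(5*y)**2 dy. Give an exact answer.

Use the identity sin^2(5*y) = (1 - cos(10*y))/2.
An antiderivative is F(y) = 5*y/2 - sin(10*y)/4.
Then F(pi/20) - F(0) = (-1/4 + pi/8) - (0) = -1/4 + pi/8.

-1/4 + pi/8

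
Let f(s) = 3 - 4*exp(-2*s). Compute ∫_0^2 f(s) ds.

2*exp(-4) + 4

An antiderivative is F(s) = 3*s + 2*exp(-2*s).
Then F(2) - F(0) = (2*exp(-4) + 6) - (2) = 2*exp(-4) + 4.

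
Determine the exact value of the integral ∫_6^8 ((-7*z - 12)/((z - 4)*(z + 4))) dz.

-7*log(2) - 2*log(3) + 2*log(5)

Factor the denominator: z**2 - 16 = (z + 4)(z - 4).
Partial fractions: (-7*z - 12)/((z - 4)*(z + 4)) = -2/(z + 4) - 5/(z - 4).
An antiderivative is F(z) = -5*log(z - 4) - 2*log(z + 4).
Then F(8) - F(6) = (-14*log(2) - 2*log(3)) - (-7*log(2) - 2*log(5)) = -7*log(2) - 2*log(3) + 2*log(5).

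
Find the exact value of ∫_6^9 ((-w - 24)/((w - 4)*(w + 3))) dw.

Factor the denominator: w**2 - w - 12 = (w + 3)(w - 4).
Partial fractions: (-w - 24)/((w - 4)*(w + 3)) = 3/(w + 3) - 4/(w - 4).
An antiderivative is F(w) = -4*log(w - 4) + 3*log(w + 3).
Then F(9) - F(6) = (-4*log(5) + 3*log(3) + 6*log(2)) - (-4*log(2) + 6*log(3)) = -4*log(5) - 3*log(3) + 10*log(2).

-4*log(5) - 3*log(3) + 10*log(2)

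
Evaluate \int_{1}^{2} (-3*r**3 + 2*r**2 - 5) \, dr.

-139/12

By the power rule, an antiderivative is F(r) = -3*r**4/4 + 2*r**3/3 - 5*r.
Then F(2) - F(1) = (-50/3) - (-61/12) = -139/12.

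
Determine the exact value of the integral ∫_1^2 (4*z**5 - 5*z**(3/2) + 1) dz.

By the power rule, an antiderivative is F(z) = 2*z**6/3 - 2*z**(5/2) + z.
Then F(2) - F(1) = (134/3 - 8*sqrt(2)) - (-1/3) = 45 - 8*sqrt(2).

45 - 8*sqrt(2)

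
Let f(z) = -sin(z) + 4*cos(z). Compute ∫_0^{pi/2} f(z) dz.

3

An antiderivative is F(z) = 4*sin(z) + cos(z).
Then F(pi/2) - F(0) = (4) - (1) = 3.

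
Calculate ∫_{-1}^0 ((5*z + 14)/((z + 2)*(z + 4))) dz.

-3*log(3) + 8*log(2)

Factor the denominator: z**2 + 6*z + 8 = (z + 4)(z + 2).
Partial fractions: (5*z + 14)/((z + 2)*(z + 4)) = 3/(z + 4) + 2/(z + 2).
An antiderivative is F(z) = 2*log(z + 2) + 3*log(z + 4).
Then F(0) - F(-1) = (8*log(2)) - (log(27)) = -3*log(3) + 8*log(2).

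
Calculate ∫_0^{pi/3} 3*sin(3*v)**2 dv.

pi/2

Use the identity sin^2(3*v) = (1 - cos(6*v))/2.
An antiderivative is F(v) = 3*v/2 - sin(6*v)/4.
Then F(pi/3) - F(0) = (pi/2) - (0) = pi/2.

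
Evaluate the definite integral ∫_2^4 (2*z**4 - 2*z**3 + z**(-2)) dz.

5541/20

By the power rule, an antiderivative is F(z) = 2*z**5/5 - z**4/2 - 1/z.
Then F(4) - F(2) = (5627/20) - (43/10) = 5541/20.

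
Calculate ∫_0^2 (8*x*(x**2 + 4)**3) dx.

3840

Let u = x**2 + 4, so du = 2*x dx. When x = 0, u = 4; when x = 2, u = 8.
The integral becomes 4·∫ u**3 du from 4 to 8, with antiderivative u**4.
Back in x: F(x) = (x**2 + 4)**4.
Then F(2) - F(0) = (4096) - (256) = 3840.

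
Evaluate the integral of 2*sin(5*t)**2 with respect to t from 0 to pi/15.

Use the identity sin^2(5*t) = (1 - cos(10*t))/2.
An antiderivative is F(t) = t - sin(10*t)/10.
Then F(pi/15) - F(0) = (-sqrt(3)/20 + pi/15) - (0) = -sqrt(3)/20 + pi/15.

-sqrt(3)/20 + pi/15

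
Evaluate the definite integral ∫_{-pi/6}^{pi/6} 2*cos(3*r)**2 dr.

Use the identity cos^2(3*r) = (1 + cos(6*r))/2.
An antiderivative is F(r) = r + sin(6*r)/6.
Then F(pi/6) - F(-pi/6) = (pi/6) - (-pi/6) = pi/3.

pi/3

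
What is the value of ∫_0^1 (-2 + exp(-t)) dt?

-1 - exp(-1)

An antiderivative is F(t) = -2*t - exp(-t).
Then F(1) - F(0) = (-2 - exp(-1)) - (-1) = -1 - exp(-1).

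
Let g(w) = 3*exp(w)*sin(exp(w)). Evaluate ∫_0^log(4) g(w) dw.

3*cos(1) - 3*cos(4)

Let u = exp(w), so du = exp(w) dw. When w = 0, u = 1; when w = log(4), u = 4.
The integral becomes 3·∫ sin(u) du from 1 to 4, with antiderivative -3*cos(u).
Back in w: F(w) = -3*cos(exp(w)).
Then F(log(4)) - F(0) = (-3*cos(4)) - (-3*cos(1)) = 3*cos(1) - 3*cos(4).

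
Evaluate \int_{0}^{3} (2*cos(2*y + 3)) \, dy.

-sin(3) + sin(9)

Let u = 2*y + 3, so du = 2 dy. When y = 0, u = 3; when y = 3, u = 9.
The integral becomes ∫ cos(u) du from 3 to 9, with antiderivative sin(u).
Back in y: F(y) = sin(2*y + 3).
Then F(3) - F(0) = (sin(9)) - (sin(3)) = -sin(3) + sin(9).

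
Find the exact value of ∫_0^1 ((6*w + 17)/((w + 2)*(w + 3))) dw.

Factor the denominator: w**2 + 5*w + 6 = (w + 3)(w + 2).
Partial fractions: (6*w + 17)/((w + 2)*(w + 3)) = 1/(w + 3) + 5/(w + 2).
An antiderivative is F(w) = 5*log(w + 2) + log(w + 3).
Then F(1) - F(0) = (2*log(2) + 5*log(3)) - (log(96)) = log(81/8).

log(81/8)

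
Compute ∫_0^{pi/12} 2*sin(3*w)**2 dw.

Use the identity sin^2(3*w) = (1 - cos(6*w))/2.
An antiderivative is F(w) = w - sin(6*w)/6.
Then F(pi/12) - F(0) = (-1/6 + pi/12) - (0) = -1/6 + pi/12.

-1/6 + pi/12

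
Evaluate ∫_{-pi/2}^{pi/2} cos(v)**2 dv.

pi/2

Use the identity cos^2(v) = (1 + cos(2*v))/2.
An antiderivative is F(v) = v/2 + sin(2*v)/4.
Then F(pi/2) - F(-pi/2) = (pi/4) - (-pi/4) = pi/2.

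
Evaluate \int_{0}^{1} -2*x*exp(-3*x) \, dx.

-2/9 + 8*exp(-3)/9

Integrate by parts once (u = x, dv = -2*exp(-3*x) dx).
An antiderivative is F(x) = (6*x + 2)*exp(-3*x)/9.
Then F(1) - F(0) = (8*exp(-3)/9) - (2/9) = -2/9 + 8*exp(-3)/9.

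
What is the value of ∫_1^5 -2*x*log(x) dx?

12 - 25*log(5)

Integrate by parts once (u = ln x, dv = -2*x dx).
An antiderivative is F(x) = -x**2*(2*log(x) - 1)/2.
Then F(5) - F(1) = (25/2 - 25*log(5)) - (1/2) = 12 - 25*log(5).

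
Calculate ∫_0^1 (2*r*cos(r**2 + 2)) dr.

-sin(2) + sin(3)

Let u = r**2 + 2, so du = 2*r dr. When r = 0, u = 2; when r = 1, u = 3.
The integral becomes ∫ cos(u) du from 2 to 3, with antiderivative sin(u).
Back in r: F(r) = sin(r**2 + 2).
Then F(1) - F(0) = (sin(3)) - (sin(2)) = -sin(2) + sin(3).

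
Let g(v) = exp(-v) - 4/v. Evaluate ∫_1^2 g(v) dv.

-4*log(2) - exp(-2) + exp(-1)

An antiderivative is F(v) = -4*log(v) - exp(-v).
Then F(2) - F(1) = (-4*log(2) - exp(-2)) - (-exp(-1)) = -4*log(2) - exp(-2) + exp(-1).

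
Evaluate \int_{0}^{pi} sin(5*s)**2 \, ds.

pi/2

Use the identity sin^2(5*s) = (1 - cos(10*s))/2.
An antiderivative is F(s) = s/2 - sin(10*s)/20.
Then F(pi) - F(0) = (pi/2) - (0) = pi/2.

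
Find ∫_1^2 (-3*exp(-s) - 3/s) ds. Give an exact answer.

-3*log(2) - 3*exp(-1) + 3*exp(-2)

An antiderivative is F(s) = -3*log(s) + 3*exp(-s).
Then F(2) - F(1) = (-3*log(2) + 3*exp(-2)) - (3*exp(-1)) = -3*log(2) - 3*exp(-1) + 3*exp(-2).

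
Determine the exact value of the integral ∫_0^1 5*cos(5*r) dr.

Let u = 5*r, so du = 5 dr. When r = 0, u = 0; when r = 1, u = 5.
The integral becomes ∫ cos(u) du from 0 to 5, with antiderivative sin(u).
Back in r: F(r) = sin(5*r).
Then F(1) - F(0) = (sin(5)) - (0) = sin(5).

sin(5)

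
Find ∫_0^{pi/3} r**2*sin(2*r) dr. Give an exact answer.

-3/8 + pi**2/36 + sqrt(3)*pi/12

Integrate by parts twice (u = r^2, dv = sin(2*r) dr).
An antiderivative is F(r) = -r**2*cos(2*r)/2 + r*sin(2*r)/2 + cos(2*r)/4.
Then F(pi/3) - F(0) = (-1/8 + pi**2/36 + sqrt(3)*pi/12) - (1/4) = -3/8 + pi**2/36 + sqrt(3)*pi/12.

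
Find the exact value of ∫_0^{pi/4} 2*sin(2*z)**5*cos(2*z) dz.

Let u = sin(2*z), so du = 2*cos(2*z) dz. When z = 0, u = 0; when z = pi/4, u = 1.
The integral becomes ∫ u**5 du from 0 to 1, with antiderivative u**6/6.
Back in z: F(z) = sin(2*z)**6/6.
Then F(pi/4) - F(0) = (1/6) - (0) = 1/6.

1/6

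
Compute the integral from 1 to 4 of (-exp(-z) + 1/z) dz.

(-exp(3) + 1 + log(4**exp(4)))*exp(-4)

An antiderivative is F(z) = log(z) + exp(-z).
Then F(4) - F(1) = ((1 + log(4**exp(4)))*exp(-4)) - (exp(-1)) = (-exp(3) + 1 + log(4**exp(4)))*exp(-4).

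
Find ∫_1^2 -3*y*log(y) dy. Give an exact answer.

Integrate by parts once (u = ln y, dv = -3*y dy).
An antiderivative is F(y) = -3*y**2*(2*log(y) - 1)/4.
Then F(2) - F(1) = (3 - log(64)) - (3/4) = 9/4 - log(64).

9/4 - log(64)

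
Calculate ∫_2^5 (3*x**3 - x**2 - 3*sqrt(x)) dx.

By the power rule, an antiderivative is F(x) = 3*x**4/4 - 2*x**(3/2) - x**3/3.
Then F(5) - F(2) = (5125/12 - 10*sqrt(5)) - (28/3 - 4*sqrt(2)) = -10*sqrt(5) + 4*sqrt(2) + 1671/4.

-10*sqrt(5) + 4*sqrt(2) + 1671/4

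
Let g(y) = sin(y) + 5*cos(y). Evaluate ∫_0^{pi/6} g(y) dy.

An antiderivative is F(y) = 5*sin(y) - cos(y).
Then F(pi/6) - F(0) = (5/2 - sqrt(3)/2) - (-1) = 7/2 - sqrt(3)/2.

7/2 - sqrt(3)/2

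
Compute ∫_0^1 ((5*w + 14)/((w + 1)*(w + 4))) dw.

Factor the denominator: w**2 + 5*w + 4 = (w + 4)(w + 1).
Partial fractions: (5*w + 14)/((w + 1)*(w + 4)) = 2/(w + 4) + 3/(w + 1).
An antiderivative is F(w) = 3*log(w + 1) + 2*log(w + 4).
Then F(1) - F(0) = (3*log(2) + 2*log(5)) - (log(16)) = log(25/2).

log(25/2)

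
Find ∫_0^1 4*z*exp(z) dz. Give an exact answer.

4

Integrate by parts once (u = z, dv = 4*exp(z) dz).
An antiderivative is F(z) = (4*z - 4)*exp(z).
Then F(1) - F(0) = (0) - (-4) = 4.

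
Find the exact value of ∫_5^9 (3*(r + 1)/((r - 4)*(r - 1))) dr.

Factor the denominator: r**2 - 5*r + 4 = (r - 1)(r - 4).
Partial fractions: 3*(r + 1)/((r - 4)*(r - 1)) = -2/(r - 1) + 5/(r - 4).
An antiderivative is F(r) = 5*log(r - 4) - 2*log(r - 1).
Then F(9) - F(5) = (-6*log(2) + 5*log(5)) - (-log(16)) = -2*log(2) + 5*log(5).

-2*log(2) + 5*log(5)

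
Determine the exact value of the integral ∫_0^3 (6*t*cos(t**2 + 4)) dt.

3*sin(13) - 3*sin(4)

Let u = t**2 + 4, so du = 2*t dt. When t = 0, u = 4; when t = 3, u = 13.
The integral becomes 3·∫ cos(u) du from 4 to 13, with antiderivative 3*sin(u).
Back in t: F(t) = 3*sin(t**2 + 4).
Then F(3) - F(0) = (3*sin(13)) - (3*sin(4)) = 3*sin(13) - 3*sin(4).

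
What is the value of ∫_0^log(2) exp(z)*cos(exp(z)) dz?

-sin(1) + sin(2)

Let u = exp(z), so du = exp(z) dz. When z = 0, u = 1; when z = log(2), u = 2.
The integral becomes ∫ cos(u) du from 1 to 2, with antiderivative sin(u).
Back in z: F(z) = sin(exp(z)).
Then F(log(2)) - F(0) = (sin(2)) - (sin(1)) = -sin(1) + sin(2).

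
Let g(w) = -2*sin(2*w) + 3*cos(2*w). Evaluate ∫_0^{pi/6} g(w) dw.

An antiderivative is F(w) = 3*sin(2*w)/2 + cos(2*w).
Then F(pi/6) - F(0) = (1/2 + 3*sqrt(3)/4) - (1) = -1/2 + 3*sqrt(3)/4.

-1/2 + 3*sqrt(3)/4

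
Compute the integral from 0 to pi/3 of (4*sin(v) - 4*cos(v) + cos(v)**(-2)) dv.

2 - sqrt(3)

An antiderivative is F(v) = -4*sin(v) - 4*cos(v) + tan(v).
Then F(pi/3) - F(0) = (-2 - sqrt(3)) - (-4) = 2 - sqrt(3).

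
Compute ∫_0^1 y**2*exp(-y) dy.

Integrate by parts twice (u = y^2, dv = exp(-y) dy).
An antiderivative is F(y) = (-y**2 - 2*y - 2)*exp(-y).
Then F(1) - F(0) = (-5*exp(-1)) - (-2) = 2 - 5*exp(-1).

2 - 5*exp(-1)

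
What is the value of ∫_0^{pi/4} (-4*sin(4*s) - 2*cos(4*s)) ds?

-2

An antiderivative is F(s) = -sin(4*s)/2 + cos(4*s).
Then F(pi/4) - F(0) = (-1) - (1) = -2.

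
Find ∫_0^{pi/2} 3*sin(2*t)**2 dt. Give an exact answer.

3*pi/4

Use the identity sin^2(2*t) = (1 - cos(4*t))/2.
An antiderivative is F(t) = 3*t/2 - 3*sin(4*t)/8.
Then F(pi/2) - F(0) = (3*pi/4) - (0) = 3*pi/4.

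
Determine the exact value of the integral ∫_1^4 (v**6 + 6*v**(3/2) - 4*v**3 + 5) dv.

76119/35

By the power rule, an antiderivative is F(v) = v**7/7 + 12*v**(5/2)/5 - v**4 + 5*v.
Then F(4) - F(1) = (76348/35) - (229/35) = 76119/35.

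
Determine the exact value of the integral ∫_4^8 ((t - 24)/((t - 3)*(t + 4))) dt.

-3*log(5) - 4*log(2) + 4*log(3)

Factor the denominator: t**2 + t - 12 = (t + 4)(t - 3).
Partial fractions: (t - 24)/((t - 3)*(t + 4)) = 4/(t + 4) - 3/(t - 3).
An antiderivative is F(t) = -3*log(t - 3) + 4*log(t + 4).
Then F(8) - F(4) = (-3*log(5) + 4*log(3) + 8*log(2)) - (12*log(2)) = -3*log(5) - 4*log(2) + 4*log(3).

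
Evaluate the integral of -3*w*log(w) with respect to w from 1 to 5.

Integrate by parts once (u = ln w, dv = -3*w dw).
An antiderivative is F(w) = -3*w**2*(2*log(w) - 1)/4.
Then F(5) - F(1) = (75/4 - 75*log(5)/2) - (3/4) = 18 - 75*log(5)/2.

18 - 75*log(5)/2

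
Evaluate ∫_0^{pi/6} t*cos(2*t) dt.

-1/8 + sqrt(3)*pi/24

Integrate by parts once (u = t, dv = cos(2*t) dt).
An antiderivative is F(t) = t*sin(2*t)/2 + cos(2*t)/4.
Then F(pi/6) - F(0) = (1/8 + sqrt(3)*pi/24) - (1/4) = -1/8 + sqrt(3)*pi/24.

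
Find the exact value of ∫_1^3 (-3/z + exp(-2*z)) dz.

(-6*exp(6)*log(3) - 1 + exp(4))*exp(-6)/2

An antiderivative is F(z) = -3*log(z) - exp(-2*z)/2.
Then F(3) - F(1) = (-3*log(3) - exp(-6)/2) - (-exp(-2)/2) = (-6*exp(6)*log(3) - 1 + exp(4))*exp(-6)/2.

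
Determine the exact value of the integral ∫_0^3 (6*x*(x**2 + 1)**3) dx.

Let u = x**2 + 1, so du = 2*x dx. When x = 0, u = 1; when x = 3, u = 10.
The integral becomes 3·∫ u**3 du from 1 to 10, with antiderivative 3*u**4/4.
Back in x: F(x) = 3*(x**2 + 1)**4/4.
Then F(3) - F(0) = (7500) - (3/4) = 29997/4.

29997/4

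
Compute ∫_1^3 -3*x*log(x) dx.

Integrate by parts once (u = ln x, dv = -3*x dx).
An antiderivative is F(x) = -3*x**2*(2*log(x) - 1)/4.
Then F(3) - F(1) = (27/4 - 27*log(3)/2) - (3/4) = 6 - 27*log(3)/2.

6 - 27*log(3)/2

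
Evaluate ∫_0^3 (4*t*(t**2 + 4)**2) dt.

Let u = t**2 + 4, so du = 2*t dt. When t = 0, u = 4; when t = 3, u = 13.
The integral becomes 2·∫ u**2 du from 4 to 13, with antiderivative 2*u**3/3.
Back in t: F(t) = 2*(t**2 + 4)**3/3.
Then F(3) - F(0) = (4394/3) - (128/3) = 1422.

1422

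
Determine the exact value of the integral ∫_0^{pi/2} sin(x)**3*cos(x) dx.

Let u = sin(x), so du = cos(x) dx. When x = 0, u = 0; when x = pi/2, u = 1.
The integral becomes ∫ u**3 du from 0 to 1, with antiderivative u**4/4.
Back in x: F(x) = sin(x)**4/4.
Then F(pi/2) - F(0) = (1/4) - (0) = 1/4.

1/4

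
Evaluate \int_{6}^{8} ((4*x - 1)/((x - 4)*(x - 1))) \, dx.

-log(7) + log(5) + 5*log(2)

Factor the denominator: x**2 - 5*x + 4 = (x - 1)(x - 4).
Partial fractions: (4*x - 1)/((x - 4)*(x - 1)) = -1/(x - 1) + 5/(x - 4).
An antiderivative is F(x) = 5*log(x - 4) - log(x - 1).
Then F(8) - F(6) = (-log(7) + 10*log(2)) - (log(32/5)) = -log(7) + log(5) + 5*log(2).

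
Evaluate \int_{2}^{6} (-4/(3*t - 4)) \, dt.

An antiderivative is F(t) = -4*log(3*t - 4)/3.
Then F(6) - F(2) = (-4*log(14)/3) - (-4*log(2)/3) = -4*log(7)/3.

-4*log(7)/3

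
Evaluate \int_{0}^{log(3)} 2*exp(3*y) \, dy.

52/3

Let u = exp(y), so du = exp(y) dy. When y = 0, u = 1; when y = log(3), u = 3.
The integral becomes 2·∫ u**2 du from 1 to 3, with antiderivative 2*u**3/3.
Back in y: F(y) = 2*exp(3*y)/3.
Then F(log(3)) - F(0) = (18) - (2/3) = 52/3.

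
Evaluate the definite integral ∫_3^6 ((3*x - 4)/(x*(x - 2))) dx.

log(16)

Factor the denominator: x**2 - 2*x = x(x - 2).
Partial fractions: (3*x - 4)/(x*(x - 2)) = 2/x + 1/(x - 2).
An antiderivative is F(x) = 2*log(x) + log(x - 2).
Then F(6) - F(3) = (2*log(3) + 4*log(2)) - (log(9)) = log(16).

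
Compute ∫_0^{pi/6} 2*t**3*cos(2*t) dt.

-sqrt(3)*pi/8 + sqrt(3)*pi**3/432 + pi**2/48 + 3/8

Integrate by parts 3 times (u = t^3, dv = 2*cos(2*t) dt).
An antiderivative is F(t) = t**3*sin(2*t) + 3*t**2*cos(2*t)/2 - 3*t*sin(2*t)/2 - 3*cos(2*t)/4.
Then F(pi/6) - F(0) = (-sqrt(3)*pi/8 - 3/8 + sqrt(3)*pi**3/432 + pi**2/48) - (-3/4) = -sqrt(3)*pi/8 + sqrt(3)*pi**3/432 + pi**2/48 + 3/8.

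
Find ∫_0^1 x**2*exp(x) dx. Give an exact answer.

-2 + E

Integrate by parts twice (u = x^2, dv = exp(x) dx).
An antiderivative is F(x) = (x**2 - 2*x + 2)*exp(x).
Then F(1) - F(0) = (E) - (2) = -2 + E.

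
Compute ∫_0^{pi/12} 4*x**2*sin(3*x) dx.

-8/27 - sqrt(2)*pi**2/216 + sqrt(2)*pi/27 + 4*sqrt(2)/27

Integrate by parts twice (u = x^2, dv = 4*sin(3*x) dx).
An antiderivative is F(x) = -4*x**2*cos(3*x)/3 + 8*x*sin(3*x)/9 + 8*cos(3*x)/27.
Then F(pi/12) - F(0) = (sqrt(2)*(-pi**2 + 8*pi + 32)/216) - (8/27) = -8/27 - sqrt(2)*pi**2/216 + sqrt(2)*pi/27 + 4*sqrt(2)/27.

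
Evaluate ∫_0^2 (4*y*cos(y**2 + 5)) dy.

Let u = y**2 + 5, so du = 2*y dy. When y = 0, u = 5; when y = 2, u = 9.
The integral becomes 2·∫ cos(u) du from 5 to 9, with antiderivative 2*sin(u).
Back in y: F(y) = 2*sin(y**2 + 5).
Then F(2) - F(0) = (2*sin(9)) - (2*sin(5)) = 2*sin(9) - 2*sin(5).

2*sin(9) - 2*sin(5)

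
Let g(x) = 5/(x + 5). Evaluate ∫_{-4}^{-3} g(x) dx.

log(32)

An antiderivative is F(x) = 5*log(x + 5).
Then F(-3) - F(-4) = (log(32)) - (0) = log(32).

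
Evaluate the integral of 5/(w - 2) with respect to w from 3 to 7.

An antiderivative is F(w) = 5*log(w - 2).
Then F(7) - F(3) = (5*log(5)) - (0) = 5*log(5).

5*log(5)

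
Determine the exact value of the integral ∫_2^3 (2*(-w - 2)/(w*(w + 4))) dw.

log(4/7)

Factor the denominator: w**2 + 4*w = (w + 4)w.
Partial fractions: 2*(-w - 2)/(w*(w + 4)) = -1/(w + 4) - 1/w.
An antiderivative is F(w) = -log(w) - log(w + 4).
Then F(3) - F(2) = (-log(21)) - (-log(12)) = log(4/7).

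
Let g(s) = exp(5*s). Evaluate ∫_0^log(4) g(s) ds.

1023/5

Let u = exp(s), so du = exp(s) ds. When s = 0, u = 1; when s = log(4), u = 4.
The integral becomes ∫ u**4 du from 1 to 4, with antiderivative u**5/5.
Back in s: F(s) = exp(5*s)/5.
Then F(log(4)) - F(0) = (1024/5) - (1/5) = 1023/5.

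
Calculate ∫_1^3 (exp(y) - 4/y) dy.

An antiderivative is F(y) = exp(y) - 4*log(y).
Then F(3) - F(1) = (-log(81) + exp(3)) - (exp(1)) = -log(81) - exp(1) + exp(3).

-log(81) - exp(1) + exp(3)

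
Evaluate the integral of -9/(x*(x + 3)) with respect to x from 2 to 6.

-3*log(5) + 3*log(3)

Factor the denominator: x**2 + 3*x = (x + 3)x.
Partial fractions: -9/(x*(x + 3)) = 3/(x + 3) - 3/x.
An antiderivative is F(x) = -3*log(x) + 3*log(x + 3).
Then F(6) - F(2) = (log(27/8)) - (-3*log(2) + 3*log(5)) = -3*log(5) + 3*log(3).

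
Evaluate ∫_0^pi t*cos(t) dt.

-2

Integrate by parts once (u = t, dv = cos(t) dt).
An antiderivative is F(t) = t*sin(t) + cos(t).
Then F(pi) - F(0) = (-1) - (1) = -2.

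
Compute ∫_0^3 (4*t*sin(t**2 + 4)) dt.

-2*cos(13) + 2*cos(4)

Let u = t**2 + 4, so du = 2*t dt. When t = 0, u = 4; when t = 3, u = 13.
The integral becomes 2·∫ sin(u) du from 4 to 13, with antiderivative -2*cos(u).
Back in t: F(t) = -2*cos(t**2 + 4).
Then F(3) - F(0) = (-2*cos(13)) - (-2*cos(4)) = -2*cos(13) + 2*cos(4).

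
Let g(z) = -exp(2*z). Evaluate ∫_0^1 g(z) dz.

1/2 - exp(2)/2

An antiderivative is F(z) = -exp(2*z)/2.
Then F(1) - F(0) = (-exp(2)/2) - (-1/2) = 1/2 - exp(2)/2.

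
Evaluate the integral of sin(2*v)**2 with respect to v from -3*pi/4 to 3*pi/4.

Use the identity sin^2(2*v) = (1 - cos(4*v))/2.
An antiderivative is F(v) = v/2 - sin(4*v)/8.
Then F(3*pi/4) - F(-3*pi/4) = (3*pi/8) - (-3*pi/8) = 3*pi/4.

3*pi/4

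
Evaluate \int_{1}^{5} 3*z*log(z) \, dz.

-18 + 75*log(5)/2

Integrate by parts once (u = ln z, dv = 3*z dz).
An antiderivative is F(z) = 3*z**2*(2*log(z) - 1)/4.
Then F(5) - F(1) = (-75/4 + 75*log(5)/2) - (-3/4) = -18 + 75*log(5)/2.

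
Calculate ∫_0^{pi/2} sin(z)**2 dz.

Use the identity sin^2(z) = (1 - cos(2*z))/2.
An antiderivative is F(z) = z/2 - sin(2*z)/4.
Then F(pi/2) - F(0) = (pi/4) - (0) = pi/4.

pi/4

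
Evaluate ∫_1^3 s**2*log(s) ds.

-26/9 + 9*log(3)

Integrate by parts once (u = ln s, dv = s**2 ds).
An antiderivative is F(s) = s**3*(3*log(s) - 1)/9.
Then F(3) - F(1) = (-3 + 9*log(3)) - (-1/9) = -26/9 + 9*log(3).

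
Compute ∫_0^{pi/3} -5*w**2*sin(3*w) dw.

20/27 - 5*pi**2/27

Integrate by parts twice (u = w^2, dv = -5*sin(3*w) dw).
An antiderivative is F(w) = 5*w**2*cos(3*w)/3 - 10*w*sin(3*w)/9 - 10*cos(3*w)/27.
Then F(pi/3) - F(0) = (10/27 - 5*pi**2/27) - (-10/27) = 20/27 - 5*pi**2/27.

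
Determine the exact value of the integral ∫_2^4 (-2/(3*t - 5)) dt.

An antiderivative is F(t) = -2*log(3*t - 5)/3.
Then F(4) - F(2) = (-2*log(7)/3) - (0) = -2*log(7)/3.

-2*log(7)/3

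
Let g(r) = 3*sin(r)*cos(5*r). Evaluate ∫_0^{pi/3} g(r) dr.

-9/16

Use the identity sin(r)cos(5*r) = [sin(6*r) + sin(-4*r)]/2.
An antiderivative is F(r) = 3*cos(4*r)/8 - cos(6*r)/4.
Then F(pi/3) - F(0) = (-7/16) - (1/8) = -9/16.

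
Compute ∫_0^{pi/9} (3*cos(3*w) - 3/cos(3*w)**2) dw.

An antiderivative is F(w) = sin(3*w) - tan(3*w).
Then F(pi/9) - F(0) = (-sqrt(3)/2) - (0) = -sqrt(3)/2.

-sqrt(3)/2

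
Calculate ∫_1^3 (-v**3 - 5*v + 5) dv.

-30

By the power rule, an antiderivative is F(v) = -v**4/4 - 5*v**2/2 + 5*v.
Then F(3) - F(1) = (-111/4) - (9/4) = -30.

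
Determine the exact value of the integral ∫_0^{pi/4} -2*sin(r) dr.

-2 + sqrt(2)

An antiderivative is F(r) = 2*cos(r).
Then F(pi/4) - F(0) = (sqrt(2)) - (2) = -2 + sqrt(2).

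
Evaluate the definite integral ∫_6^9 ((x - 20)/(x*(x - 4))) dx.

-4*log(5) - log(2) + 5*log(3)

Factor the denominator: x**2 - 4*x = x(x - 4).
Partial fractions: (x - 20)/(x*(x - 4)) = 5/x - 4/(x - 4).
An antiderivative is F(x) = 5*log(x) - 4*log(x - 4).
Then F(9) - F(6) = (-4*log(5) + 10*log(3)) - (log(2) + 5*log(3)) = -4*log(5) - log(2) + 5*log(3).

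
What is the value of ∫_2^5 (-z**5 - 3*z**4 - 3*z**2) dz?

-45663/10

By the power rule, an antiderivative is F(z) = -z**6/6 - 3*z**5/5 - z**3.
Then F(5) - F(2) = (-27625/6) - (-568/15) = -45663/10.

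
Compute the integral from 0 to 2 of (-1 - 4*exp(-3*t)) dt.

An antiderivative is F(t) = -t + 4*exp(-3*t)/3.
Then F(2) - F(0) = (-2 + 4*exp(-6)/3) - (4/3) = -10/3 + 4*exp(-6)/3.

-10/3 + 4*exp(-6)/3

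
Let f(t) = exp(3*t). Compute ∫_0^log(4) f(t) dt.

21

Let u = exp(t), so du = exp(t) dt. When t = 0, u = 1; when t = log(4), u = 4.
The integral becomes ∫ u**2 du from 1 to 4, with antiderivative u**3/3.
Back in t: F(t) = exp(3*t)/3.
Then F(log(4)) - F(0) = (64/3) - (1/3) = 21.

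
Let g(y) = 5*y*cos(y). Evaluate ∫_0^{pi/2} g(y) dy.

Integrate by parts once (u = y, dv = 5*cos(y) dy).
An antiderivative is F(y) = 5*y*sin(y) + 5*cos(y).
Then F(pi/2) - F(0) = (5*pi/2) - (5) = -5 + 5*pi/2.

-5 + 5*pi/2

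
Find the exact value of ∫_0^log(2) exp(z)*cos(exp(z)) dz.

Let u = exp(z), so du = exp(z) dz. When z = 0, u = 1; when z = log(2), u = 2.
The integral becomes ∫ cos(u) du from 1 to 2, with antiderivative sin(u).
Back in z: F(z) = sin(exp(z)).
Then F(log(2)) - F(0) = (sin(2)) - (sin(1)) = -sin(1) + sin(2).

-sin(1) + sin(2)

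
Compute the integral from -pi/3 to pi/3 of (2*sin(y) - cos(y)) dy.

An antiderivative is F(y) = -sin(y) - 2*cos(y).
Then F(pi/3) - F(-pi/3) = (-1 - sqrt(3)/2) - (-1 + sqrt(3)/2) = -sqrt(3).

-sqrt(3)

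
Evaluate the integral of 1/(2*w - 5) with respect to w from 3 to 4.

An antiderivative is F(w) = log(2*w - 5)/2.
Then F(4) - F(3) = (log(3)/2) - (0) = log(3)/2.

log(3)/2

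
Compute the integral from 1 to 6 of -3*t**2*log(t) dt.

Integrate by parts once (u = ln t, dv = -3*t**2 dt).
An antiderivative is F(t) = -t**3*(3*log(t) - 1)/3.
Then F(6) - F(1) = (-216*log(3) - 216*log(2) + 72) - (1/3) = -216*log(3) - 216*log(2) + 215/3.

-216*log(3) - 216*log(2) + 215/3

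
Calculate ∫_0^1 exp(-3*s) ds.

-(1 - exp(3))*exp(-3)/3

An antiderivative is F(s) = -exp(-3*s)/3.
Then F(1) - F(0) = (-exp(-3)/3) - (-1/3) = -(1 - exp(3))*exp(-3)/3.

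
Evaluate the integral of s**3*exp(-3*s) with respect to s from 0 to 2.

2/27 - 122*exp(-6)/27

Integrate by parts 3 times (u = s^3, dv = exp(-3*s) ds).
An antiderivative is F(s) = (-9*s**3 - 9*s**2 - 6*s - 2)*exp(-3*s)/27.
Then F(2) - F(0) = (-122*exp(-6)/27) - (-2/27) = 2/27 - 122*exp(-6)/27.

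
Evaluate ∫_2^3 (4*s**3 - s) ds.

125/2

By the power rule, an antiderivative is F(s) = s**4 - s**2/2.
Then F(3) - F(2) = (153/2) - (14) = 125/2.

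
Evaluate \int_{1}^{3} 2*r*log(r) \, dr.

Integrate by parts once (u = ln r, dv = 2*r dr).
An antiderivative is F(r) = r**2*(2*log(r) - 1)/2.
Then F(3) - F(1) = (-9/2 + 9*log(3)) - (-1/2) = -4 + 9*log(3).

-4 + 9*log(3)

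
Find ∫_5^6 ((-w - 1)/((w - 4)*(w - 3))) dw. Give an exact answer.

-9*log(2) + 4*log(3)

Factor the denominator: w**2 - 7*w + 12 = (w - 3)(w - 4).
Partial fractions: (-w - 1)/((w - 4)*(w - 3)) = 4/(w - 3) - 5/(w - 4).
An antiderivative is F(w) = -5*log(w - 4) + 4*log(w - 3).
Then F(6) - F(5) = (log(81/32)) - (log(16)) = -9*log(2) + 4*log(3).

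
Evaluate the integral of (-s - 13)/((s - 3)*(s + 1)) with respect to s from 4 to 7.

-3*log(5) + log(2)

Factor the denominator: s**2 - 2*s - 3 = (s + 1)(s - 3).
Partial fractions: (-s - 13)/((s - 3)*(s + 1)) = 3/(s + 1) - 4/(s - 3).
An antiderivative is F(s) = -4*log(s - 3) + 3*log(s + 1).
Then F(7) - F(4) = (log(2)) - (3*log(5)) = -3*log(5) + log(2).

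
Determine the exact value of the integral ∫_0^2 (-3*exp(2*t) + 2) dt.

An antiderivative is F(t) = -3*exp(2*t)/2 + 2*t.
Then F(2) - F(0) = (4 - 3*exp(4)/2) - (-3/2) = 11/2 - 3*exp(4)/2.

11/2 - 3*exp(4)/2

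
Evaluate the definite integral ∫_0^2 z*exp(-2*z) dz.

Integrate by parts once (u = z, dv = exp(-2*z) dz).
An antiderivative is F(z) = (-2*z - 1)*exp(-2*z)/4.
Then F(2) - F(0) = (-5*exp(-4)/4) - (-1/4) = (-5 + exp(4))*exp(-4)/4.

(-5 + exp(4))*exp(-4)/4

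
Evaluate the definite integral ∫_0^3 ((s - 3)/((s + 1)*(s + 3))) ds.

-log(2)

Factor the denominator: s**2 + 4*s + 3 = (s + 3)(s + 1).
Partial fractions: (s - 3)/((s + 1)*(s + 3)) = 3/(s + 3) - 2/(s + 1).
An antiderivative is F(s) = -2*log(s + 1) + 3*log(s + 3).
Then F(3) - F(0) = (log(27/2)) - (log(27)) = -log(2).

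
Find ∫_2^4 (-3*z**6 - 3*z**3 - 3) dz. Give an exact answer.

-50070/7

By the power rule, an antiderivative is F(z) = -3*z**7/7 - 3*z**4/4 - 3*z.
Then F(4) - F(2) = (-50580/7) - (-510/7) = -50070/7.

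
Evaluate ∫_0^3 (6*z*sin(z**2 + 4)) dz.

Let u = z**2 + 4, so du = 2*z dz. When z = 0, u = 4; when z = 3, u = 13.
The integral becomes 3·∫ sin(u) du from 4 to 13, with antiderivative -3*cos(u).
Back in z: F(z) = -3*cos(z**2 + 4).
Then F(3) - F(0) = (-3*cos(13)) - (-3*cos(4)) = -3*cos(13) + 3*cos(4).

-3*cos(13) + 3*cos(4)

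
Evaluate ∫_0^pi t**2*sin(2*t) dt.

-pi**2/2

Integrate by parts twice (u = t^2, dv = sin(2*t) dt).
An antiderivative is F(t) = -t**2*cos(2*t)/2 + t*sin(2*t)/2 + cos(2*t)/4.
Then F(pi) - F(0) = (1/4 - pi**2/2) - (1/4) = -pi**2/2.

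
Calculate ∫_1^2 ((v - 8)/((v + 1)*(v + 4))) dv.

Factor the denominator: v**2 + 5*v + 4 = (v + 4)(v + 1).
Partial fractions: (v - 8)/((v + 1)*(v + 4)) = 4/(v + 4) - 3/(v + 1).
An antiderivative is F(v) = -3*log(v + 1) + 4*log(v + 4).
Then F(2) - F(1) = (log(48)) - (-3*log(2) + 4*log(5)) = -4*log(5) + log(3) + 7*log(2).

-4*log(5) + log(3) + 7*log(2)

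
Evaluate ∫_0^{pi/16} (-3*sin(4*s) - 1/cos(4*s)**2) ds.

An antiderivative is F(s) = 3*cos(4*s)/4 - tan(4*s)/4.
Then F(pi/16) - F(0) = (-1/4 + 3*sqrt(2)/8) - (3/4) = -1 + 3*sqrt(2)/8.

-1 + 3*sqrt(2)/8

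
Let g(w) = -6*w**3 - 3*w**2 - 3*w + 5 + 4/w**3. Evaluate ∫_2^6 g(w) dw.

By the power rule, an antiderivative is F(w) = -3*w**4/2 - w**3 - 3*w**2/2 + 5*w - 2/w**2.
Then F(6) - F(2) = (-39313/18) - (-57/2) = -19400/9.

-19400/9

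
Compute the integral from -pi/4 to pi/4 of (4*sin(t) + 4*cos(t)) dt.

An antiderivative is F(t) = 4*sin(t) - 4*cos(t).
Then F(pi/4) - F(-pi/4) = (0) - (-4*sqrt(2)) = 4*sqrt(2).

4*sqrt(2)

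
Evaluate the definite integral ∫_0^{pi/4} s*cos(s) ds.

-1 + sqrt(2)*pi/8 + sqrt(2)/2

Integrate by parts once (u = s, dv = cos(s) ds).
An antiderivative is F(s) = s*sin(s) + cos(s).
Then F(pi/4) - F(0) = (sqrt(2)*(pi + 4)/8) - (1) = -1 + sqrt(2)*pi/8 + sqrt(2)/2.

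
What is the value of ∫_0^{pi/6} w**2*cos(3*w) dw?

Integrate by parts twice (u = w^2, dv = cos(3*w) dw).
An antiderivative is F(w) = w**2*sin(3*w)/3 + 2*w*cos(3*w)/9 - 2*sin(3*w)/27.
Then F(pi/6) - F(0) = (-2/27 + pi**2/108) - (0) = -2/27 + pi**2/108.

-2/27 + pi**2/108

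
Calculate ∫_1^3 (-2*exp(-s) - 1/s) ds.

An antiderivative is F(s) = -log(s) + 2*exp(-s).
Then F(3) - F(1) = (-log(3) + 2*exp(-3)) - (2*exp(-1)) = -log(3) - 2*exp(-1) + 2*exp(-3).

-log(3) - 2*exp(-1) + 2*exp(-3)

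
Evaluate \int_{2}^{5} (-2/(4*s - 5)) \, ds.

An antiderivative is F(s) = -log(4*s - 5)/2.
Then F(5) - F(2) = (-log(15)/2) - (-log(3)/2) = -log(15)/2 + log(3)/2.

-log(15)/2 + log(3)/2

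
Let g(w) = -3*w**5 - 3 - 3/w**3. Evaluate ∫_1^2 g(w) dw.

By the power rule, an antiderivative is F(w) = -w**6/2 - 3*w + 3/(2*w**2).
Then F(2) - F(1) = (-301/8) - (-2) = -285/8.

-285/8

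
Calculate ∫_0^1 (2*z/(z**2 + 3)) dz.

Let u = z**2 + 3, so du = 2*z dz. When z = 0, u = 3; when z = 1, u = 4.
The integral becomes ∫ 1/u du from 3 to 4, with antiderivative log(u).
Back in z: F(z) = log(z**2 + 3).
Then F(1) - F(0) = (log(4)) - (log(3)) = log(4/3).

log(4/3)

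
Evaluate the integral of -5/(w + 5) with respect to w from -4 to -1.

-10*log(2)

An antiderivative is F(w) = -5*log(w + 5).
Then F(-1) - F(-4) = (-10*log(2)) - (0) = -10*log(2).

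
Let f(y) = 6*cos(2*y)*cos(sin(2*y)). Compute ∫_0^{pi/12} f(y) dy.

3*sin(1/2)

Let u = sin(2*y), so du = 2*cos(2*y) dy. When y = 0, u = 0; when y = pi/12, u = 1/2.
The integral becomes 3·∫ cos(u) du from 0 to 1/2, with antiderivative 3*sin(u).
Back in y: F(y) = 3*sin(sin(2*y)).
Then F(pi/12) - F(0) = (3*sin(1/2)) - (0) = 3*sin(1/2).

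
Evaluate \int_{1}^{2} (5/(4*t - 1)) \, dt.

An antiderivative is F(t) = 5*log(4*t - 1)/4.
Then F(2) - F(1) = (5*log(7)/4) - (5*log(3)/4) = -5*log(3)/4 + 5*log(7)/4.

-5*log(3)/4 + 5*log(7)/4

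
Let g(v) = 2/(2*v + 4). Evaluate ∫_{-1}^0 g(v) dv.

log(2)

An antiderivative is F(v) = log(2*v + 4).
Then F(0) - F(-1) = (log(4)) - (log(2)) = log(2).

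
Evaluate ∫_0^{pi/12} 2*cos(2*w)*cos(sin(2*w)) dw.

Let u = sin(2*w), so du = 2*cos(2*w) dw. When w = 0, u = 0; when w = pi/12, u = 1/2.
The integral becomes ∫ cos(u) du from 0 to 1/2, with antiderivative sin(u).
Back in w: F(w) = sin(sin(2*w)).
Then F(pi/12) - F(0) = (sin(1/2)) - (0) = sin(1/2).

sin(1/2)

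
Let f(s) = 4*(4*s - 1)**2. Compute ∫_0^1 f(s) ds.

28/3

Let u = 4*s - 1, so du = 4 ds. When s = 0, u = -1; when s = 1, u = 3.
The integral becomes ∫ u**2 du from -1 to 3, with antiderivative u**3/3.
Back in s: F(s) = (4*s - 1)**3/3.
Then F(1) - F(0) = (9) - (-1/3) = 28/3.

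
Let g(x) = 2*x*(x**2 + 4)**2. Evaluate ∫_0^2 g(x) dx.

Let u = x**2 + 4, so du = 2*x dx. When x = 0, u = 4; when x = 2, u = 8.
The integral becomes ∫ u**2 du from 4 to 8, with antiderivative u**3/3.
Back in x: F(x) = (x**2 + 4)**3/3.
Then F(2) - F(0) = (512/3) - (64/3) = 448/3.

448/3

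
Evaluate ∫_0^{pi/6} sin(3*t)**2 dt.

pi/12

Use the identity sin^2(3*t) = (1 - cos(6*t))/2.
An antiderivative is F(t) = t/2 - sin(6*t)/12.
Then F(pi/6) - F(0) = (pi/12) - (0) = pi/12.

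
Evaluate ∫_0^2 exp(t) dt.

-1 + exp(2)

An antiderivative is F(t) = exp(t).
Then F(2) - F(0) = (exp(2)) - (1) = -1 + exp(2).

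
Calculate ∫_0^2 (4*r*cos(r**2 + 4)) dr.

Let u = r**2 + 4, so du = 2*r dr. When r = 0, u = 4; when r = 2, u = 8.
The integral becomes 2·∫ cos(u) du from 4 to 8, with antiderivative 2*sin(u).
Back in r: F(r) = 2*sin(r**2 + 4).
Then F(2) - F(0) = (2*sin(8)) - (2*sin(4)) = -2*sin(4) + 2*sin(8).

-2*sin(4) + 2*sin(8)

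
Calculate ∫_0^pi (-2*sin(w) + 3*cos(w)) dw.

-4

An antiderivative is F(w) = 3*sin(w) + 2*cos(w).
Then F(pi) - F(0) = (-2) - (2) = -4.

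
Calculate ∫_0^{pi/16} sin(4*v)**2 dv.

-1/16 + pi/32

Use the identity sin^2(4*v) = (1 - cos(8*v))/2.
An antiderivative is F(v) = v/2 - sin(8*v)/16.
Then F(pi/16) - F(0) = (-1/16 + pi/32) - (0) = -1/16 + pi/32.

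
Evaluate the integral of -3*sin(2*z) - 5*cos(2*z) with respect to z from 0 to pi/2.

-3

An antiderivative is F(z) = -5*sin(2*z)/2 + 3*cos(2*z)/2.
Then F(pi/2) - F(0) = (-3/2) - (3/2) = -3.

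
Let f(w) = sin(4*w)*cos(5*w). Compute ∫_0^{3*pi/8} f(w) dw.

Use the identity sin(4*w)cos(5*w) = [sin(9*w) + sin(-w)]/2.
An antiderivative is F(w) = cos(w)/2 - cos(9*w)/18.
Then F(3*pi/8) - F(0) = (5*sqrt(2 - sqrt(2))/18) - (4/9) = -4/9 + 5*sqrt(2 - sqrt(2))/18.

-4/9 + 5*sqrt(2 - sqrt(2))/18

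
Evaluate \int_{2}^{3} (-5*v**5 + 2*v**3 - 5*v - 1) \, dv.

By the power rule, an antiderivative is F(v) = -5*v**6/6 + v**4/2 - 5*v**2/2 - v.
Then F(3) - F(2) = (-1185/2) - (-172/3) = -3211/6.

-3211/6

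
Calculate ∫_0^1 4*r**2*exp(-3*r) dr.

8/27 - 68*exp(-3)/27

Integrate by parts twice (u = r^2, dv = 4*exp(-3*r) dr).
An antiderivative is F(r) = (-36*r**2 - 24*r - 8)*exp(-3*r)/27.
Then F(1) - F(0) = (-68*exp(-3)/27) - (-8/27) = 8/27 - 68*exp(-3)/27.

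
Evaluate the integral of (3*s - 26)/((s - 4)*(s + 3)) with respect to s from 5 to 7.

Factor the denominator: s**2 - s - 12 = (s + 3)(s - 4).
Partial fractions: (3*s - 26)/((s - 4)*(s + 3)) = 5/(s + 3) - 2/(s - 4).
An antiderivative is F(s) = -2*log(s - 4) + 5*log(s + 3).
Then F(7) - F(5) = (-2*log(3) + 5*log(2) + 5*log(5)) - (15*log(2)) = -10*log(2) - 2*log(3) + 5*log(5).

-10*log(2) - 2*log(3) + 5*log(5)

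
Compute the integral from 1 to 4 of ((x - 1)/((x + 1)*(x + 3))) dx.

log(49/40)

Factor the denominator: x**2 + 4*x + 3 = (x + 3)(x + 1).
Partial fractions: (x - 1)/((x + 1)*(x + 3)) = 2/(x + 3) - 1/(x + 1).
An antiderivative is F(x) = -log(x + 1) + 2*log(x + 3).
Then F(4) - F(1) = (log(49/5)) - (log(8)) = log(49/40).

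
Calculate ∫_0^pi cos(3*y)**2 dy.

Use the identity cos^2(3*y) = (1 + cos(6*y))/2.
An antiderivative is F(y) = y/2 + sin(6*y)/12.
Then F(pi) - F(0) = (pi/2) - (0) = pi/2.

pi/2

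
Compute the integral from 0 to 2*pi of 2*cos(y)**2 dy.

Use the identity cos^2(y) = (1 + cos(2*y))/2.
An antiderivative is F(y) = y + sin(2*y)/2.
Then F(2*pi) - F(0) = (2*pi) - (0) = 2*pi.

2*pi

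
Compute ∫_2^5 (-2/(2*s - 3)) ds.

-log(7)

An antiderivative is F(s) = -log(2*s - 3).
Then F(5) - F(2) = (-log(7)) - (0) = -log(7).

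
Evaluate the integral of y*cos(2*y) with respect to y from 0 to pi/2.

Integrate by parts once (u = y, dv = cos(2*y) dy).
An antiderivative is F(y) = y*sin(2*y)/2 + cos(2*y)/4.
Then F(pi/2) - F(0) = (-1/4) - (1/4) = -1/2.

-1/2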